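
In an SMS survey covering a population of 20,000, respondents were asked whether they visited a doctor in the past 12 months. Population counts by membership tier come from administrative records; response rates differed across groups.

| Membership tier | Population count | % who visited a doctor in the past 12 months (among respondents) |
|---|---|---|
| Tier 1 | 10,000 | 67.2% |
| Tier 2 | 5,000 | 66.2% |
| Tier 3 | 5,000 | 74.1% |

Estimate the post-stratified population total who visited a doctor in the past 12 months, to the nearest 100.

13,700

Estimated count per cell = population count × respondent percentage:
  Tier 1: 10,000 × 67.2% = 6720
  Tier 2: 5,000 × 66.2% = 3310
  Tier 3: 5,000 × 74.1% = 3705
Estimated total = 13,735 → 13,700.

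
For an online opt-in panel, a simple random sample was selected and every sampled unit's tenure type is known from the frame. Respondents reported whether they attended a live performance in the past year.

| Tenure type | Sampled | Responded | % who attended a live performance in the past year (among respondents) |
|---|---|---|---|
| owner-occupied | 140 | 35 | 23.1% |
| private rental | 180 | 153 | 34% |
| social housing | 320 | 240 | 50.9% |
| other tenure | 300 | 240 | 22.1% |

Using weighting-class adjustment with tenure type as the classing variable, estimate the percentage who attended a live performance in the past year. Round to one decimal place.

34.3%

Response rates by class: owner-occupied 35/140 = 25%, private rental 153/180 = 85%, social housing 240/320 = 75%, other tenure 240/300 = 80%.
Each respondent's weight = sampled/responded in their class; summing within a class gives n_sampled, so:
  owner-occupied: 140 × 23.1 = 3234
  private rental: 180 × 34 = 6120
  social housing: 320 × 50.9 = 16,288
  other tenure: 300 × 22.1 = 6630
Adjusted estimate = 32,272 / 940 = 34.3319 → 34.3%.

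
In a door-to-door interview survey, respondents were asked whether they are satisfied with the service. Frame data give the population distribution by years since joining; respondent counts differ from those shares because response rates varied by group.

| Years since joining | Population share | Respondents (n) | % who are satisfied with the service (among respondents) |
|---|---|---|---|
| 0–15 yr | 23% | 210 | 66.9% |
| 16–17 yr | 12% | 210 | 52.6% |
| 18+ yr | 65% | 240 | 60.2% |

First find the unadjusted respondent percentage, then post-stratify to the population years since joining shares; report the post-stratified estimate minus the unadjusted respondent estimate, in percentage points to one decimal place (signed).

+0.9 percentage points

Unadjusted (pooled respondent) estimate weights by respondent counts:
  (210/660)×66.9 + (210/660)×52.6 + (240/660)×60.2 = 59.9136%
Post-stratifying to population shares instead:
  0.23×66.9 + 0.12×52.6 + 0.65×60.2 = 60.829%
Difference = 60.829 − 59.9136 = 0.9154 pp.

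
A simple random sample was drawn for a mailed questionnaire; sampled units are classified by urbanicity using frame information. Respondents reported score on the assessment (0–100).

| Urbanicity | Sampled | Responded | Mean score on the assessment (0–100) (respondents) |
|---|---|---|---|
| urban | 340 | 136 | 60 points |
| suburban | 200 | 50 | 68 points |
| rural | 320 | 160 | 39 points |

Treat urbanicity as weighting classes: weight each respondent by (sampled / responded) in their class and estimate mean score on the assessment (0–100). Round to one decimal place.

54.0

Class response rates: urban 136/340 = 40%, suburban 50/200 = 25%, rural 160/320 = 50%.
Inverse-response-rate weighting restores each class to its sampled count, so class totals weight by n_sampled:
  urban: 340 × 60 = 20,400
  suburban: 200 × 68 = 13,600
  rural: 320 × 39 = 12,480
Adjusted estimate = 46,480 / 860 = 54.0465 → 54.0.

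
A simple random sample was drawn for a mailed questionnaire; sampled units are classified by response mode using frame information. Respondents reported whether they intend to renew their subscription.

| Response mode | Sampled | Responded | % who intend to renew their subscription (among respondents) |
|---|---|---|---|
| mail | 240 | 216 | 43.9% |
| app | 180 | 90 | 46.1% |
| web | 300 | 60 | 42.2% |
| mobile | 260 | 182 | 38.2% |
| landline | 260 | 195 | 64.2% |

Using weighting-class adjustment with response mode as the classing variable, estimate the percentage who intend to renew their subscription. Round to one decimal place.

46.9%

Class response rates: mail 216/240 = 90%, app 90/180 = 50%, web 60/300 = 20%, mobile 182/260 = 70%, landline 195/260 = 75%.
Each respondent's weight = sampled/responded in their class; summing within a class gives n_sampled, so:
  mail: 240 × 43.9 = 10,536
  app: 180 × 46.1 = 8298
  web: 300 × 42.2 = 12,660
  mobile: 260 × 38.2 = 9932
  landline: 260 × 64.2 = 16,692
Adjusted estimate = 58,118 / 1,240 = 46.8694 → 46.9%.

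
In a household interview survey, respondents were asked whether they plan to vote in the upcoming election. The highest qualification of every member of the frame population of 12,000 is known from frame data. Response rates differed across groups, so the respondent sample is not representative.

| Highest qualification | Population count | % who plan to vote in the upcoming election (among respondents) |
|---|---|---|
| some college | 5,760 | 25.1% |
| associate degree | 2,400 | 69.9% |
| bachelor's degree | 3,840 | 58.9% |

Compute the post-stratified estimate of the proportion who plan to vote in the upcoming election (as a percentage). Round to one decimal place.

Post-stratification weights by population share, not respondent share:
  some college: (5,760/12,000) × 25.1 = 12.048
  associate degree: (2,400/12,000) × 69.9 = 13.98
  bachelor's degree: (3,840/12,000) × 58.9 = 18.848
Post-stratified estimate = 44.876 → 44.9%.

44.9%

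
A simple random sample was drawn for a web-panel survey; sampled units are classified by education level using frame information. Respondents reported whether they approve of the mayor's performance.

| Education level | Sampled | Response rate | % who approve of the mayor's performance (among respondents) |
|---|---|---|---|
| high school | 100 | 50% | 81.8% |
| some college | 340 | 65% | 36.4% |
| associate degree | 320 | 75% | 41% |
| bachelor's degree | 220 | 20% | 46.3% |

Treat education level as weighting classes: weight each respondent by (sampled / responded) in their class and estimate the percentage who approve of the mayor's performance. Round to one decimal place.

Weighting each respondent by the inverse class response rate inflates each class back to its sampled size, so the class weight is n_sampled:
  high school: 100 × 81.8 = 8180
  some college: 340 × 36.4 = 12,376
  associate degree: 320 × 41 = 13,120
  bachelor's degree: 220 × 46.3 = 10,186
Adjusted estimate = 43,862 / 980 = 44.7571 → 44.8%.

44.8%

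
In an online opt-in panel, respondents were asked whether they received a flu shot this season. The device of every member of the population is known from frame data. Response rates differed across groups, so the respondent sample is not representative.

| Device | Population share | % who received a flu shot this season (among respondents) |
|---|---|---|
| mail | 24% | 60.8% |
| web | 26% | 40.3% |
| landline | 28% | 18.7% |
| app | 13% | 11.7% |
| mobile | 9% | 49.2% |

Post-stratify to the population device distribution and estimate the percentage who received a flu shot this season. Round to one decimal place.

36.3%

Reweight to the known device distribution:
  mail: 0.24 × 60.8 = 14.592
  web: 0.26 × 40.3 = 10.478
  landline: 0.28 × 18.7 = 5.236
  app: 0.13 × 11.7 = 1.521
  mobile: 0.09 × 49.2 = 4.428
Post-stratified estimate = 36.255 → 36.3%.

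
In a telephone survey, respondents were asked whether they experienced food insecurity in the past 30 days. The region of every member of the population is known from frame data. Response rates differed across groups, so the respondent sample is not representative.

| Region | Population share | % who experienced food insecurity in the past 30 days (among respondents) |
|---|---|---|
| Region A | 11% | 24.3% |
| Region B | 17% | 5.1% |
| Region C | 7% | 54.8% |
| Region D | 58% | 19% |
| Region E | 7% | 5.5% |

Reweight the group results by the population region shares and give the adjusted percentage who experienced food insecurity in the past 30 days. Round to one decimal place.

Post-stratification weights by population share, not respondent share:
  Region A: 0.11 × 24.3 = 2.673
  Region B: 0.17 × 5.1 = 0.867
  Region C: 0.07 × 54.8 = 3.836
  Region D: 0.58 × 19 = 11.02
  Region E: 0.07 × 5.5 = 0.385
Post-stratified estimate = 18.781 → 18.8%.

18.8%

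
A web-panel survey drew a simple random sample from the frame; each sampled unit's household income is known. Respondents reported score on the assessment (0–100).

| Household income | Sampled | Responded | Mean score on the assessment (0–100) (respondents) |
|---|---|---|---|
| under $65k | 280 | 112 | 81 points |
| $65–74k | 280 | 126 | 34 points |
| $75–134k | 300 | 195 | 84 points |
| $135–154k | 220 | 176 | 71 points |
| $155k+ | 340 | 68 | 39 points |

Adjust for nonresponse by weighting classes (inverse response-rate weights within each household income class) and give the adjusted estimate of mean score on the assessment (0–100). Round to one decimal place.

60.8

Response rates by class: under $65k 112/280 = 40%, $65–74k 126/280 = 45%, $75–134k 195/300 = 65%, $135–154k 176/220 = 80%, $155k+ 68/340 = 20%.
Inverse-response-rate weighting restores each class to its sampled count, so class totals weight by n_sampled:
  under $65k: 280 × 81 = 22,680
  $65–74k: 280 × 34 = 9520
  $75–134k: 300 × 84 = 25,200
  $135–154k: 220 × 71 = 15,620
  $155k+: 340 × 39 = 13,260
Adjusted estimate = 86,280 / 1,420 = 60.7606 → 60.8.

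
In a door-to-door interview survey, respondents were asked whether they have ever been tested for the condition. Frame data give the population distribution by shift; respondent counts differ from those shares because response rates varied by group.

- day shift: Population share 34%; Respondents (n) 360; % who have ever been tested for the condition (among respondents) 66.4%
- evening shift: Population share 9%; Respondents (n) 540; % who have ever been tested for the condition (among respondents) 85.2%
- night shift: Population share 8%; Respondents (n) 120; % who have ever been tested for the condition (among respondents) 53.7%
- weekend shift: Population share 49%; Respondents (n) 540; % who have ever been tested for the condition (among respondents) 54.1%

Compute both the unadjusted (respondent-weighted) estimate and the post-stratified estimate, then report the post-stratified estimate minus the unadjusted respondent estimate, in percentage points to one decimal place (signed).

Unadjusted (pooled respondent) estimate weights by respondent counts:
  (360/1560)×66.4 + (540/1560)×85.2 + (120/1560)×53.7 + (540/1560)×54.1 = 67.6731%
Post-stratified estimate weights by population shares:
  0.34×66.4 + 0.09×85.2 + 0.08×53.7 + 0.49×54.1 = 61.049%
Difference = 61.049 − 67.6731 = -6.6241 pp.

-6.6 percentage points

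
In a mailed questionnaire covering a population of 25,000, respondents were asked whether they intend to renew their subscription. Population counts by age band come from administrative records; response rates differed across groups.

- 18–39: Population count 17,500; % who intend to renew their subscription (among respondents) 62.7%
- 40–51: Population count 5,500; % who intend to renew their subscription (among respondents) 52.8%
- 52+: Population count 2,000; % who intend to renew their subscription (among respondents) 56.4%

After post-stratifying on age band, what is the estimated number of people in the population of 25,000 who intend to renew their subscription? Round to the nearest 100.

15,000

Apply each group's respondent rate to its population count:
  18–39: 17,500 × 62.7% = 10972.5
  40–51: 5,500 × 52.8% = 2904
  52+: 2,000 × 56.4% = 1128
Estimated total = 15004.5 → 15,000.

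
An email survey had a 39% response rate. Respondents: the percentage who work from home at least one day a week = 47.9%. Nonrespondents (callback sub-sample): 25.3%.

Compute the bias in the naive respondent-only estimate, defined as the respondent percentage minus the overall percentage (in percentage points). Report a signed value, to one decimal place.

+13.8 percentage points

Nonresponse fraction = 1 − 0.39 = 0.61.
Bias = (nonresponse fraction) × (respondent percentage − nonrespondent percentage)
     = 0.61 × (47.9 − 25.3) = 0.61 × 22.6 = 13.786.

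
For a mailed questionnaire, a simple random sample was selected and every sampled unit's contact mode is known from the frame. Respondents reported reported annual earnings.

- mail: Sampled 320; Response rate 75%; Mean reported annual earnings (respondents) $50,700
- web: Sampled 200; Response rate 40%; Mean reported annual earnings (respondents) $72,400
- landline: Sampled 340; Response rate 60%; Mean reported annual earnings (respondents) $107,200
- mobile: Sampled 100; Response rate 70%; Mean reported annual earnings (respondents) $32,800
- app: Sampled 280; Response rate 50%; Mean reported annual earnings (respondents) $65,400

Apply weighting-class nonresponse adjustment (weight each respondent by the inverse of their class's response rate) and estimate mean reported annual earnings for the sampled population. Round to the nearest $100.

$71,600

With weight = n_sampled/n_responded per class, the weighted class total is n_sampled:
  mail: 320 × 50,700 = 16,224,000
  web: 200 × 72,400 = 14,480,000
  landline: 340 × 107,200 = 36,448,000
  mobile: 100 × 32,800 = 3,280,000
  app: 280 × 65,400 = 18,312,000
Adjusted estimate = 88,744,000 / 1,240 = 71567.7 → $71,600.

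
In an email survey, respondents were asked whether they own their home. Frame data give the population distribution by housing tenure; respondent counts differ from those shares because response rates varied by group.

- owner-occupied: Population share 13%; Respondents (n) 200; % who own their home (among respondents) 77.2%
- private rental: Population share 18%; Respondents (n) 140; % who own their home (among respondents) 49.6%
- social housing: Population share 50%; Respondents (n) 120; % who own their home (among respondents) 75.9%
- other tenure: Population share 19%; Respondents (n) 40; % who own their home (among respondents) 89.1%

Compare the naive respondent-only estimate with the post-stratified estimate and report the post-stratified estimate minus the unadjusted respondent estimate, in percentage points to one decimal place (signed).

+3.7 percentage points

Without adjustment, the pooled respondent share is:
  (200/500)×77.2 + (140/500)×49.6 + (120/500)×75.9 + (40/500)×89.1 = 70.112%
Reweighting by population housing tenure shares:
  0.13×77.2 + 0.18×49.6 + 0.5×75.9 + 0.19×89.1 = 73.843%
Difference = 73.843 − 70.112 = 3.731 pp.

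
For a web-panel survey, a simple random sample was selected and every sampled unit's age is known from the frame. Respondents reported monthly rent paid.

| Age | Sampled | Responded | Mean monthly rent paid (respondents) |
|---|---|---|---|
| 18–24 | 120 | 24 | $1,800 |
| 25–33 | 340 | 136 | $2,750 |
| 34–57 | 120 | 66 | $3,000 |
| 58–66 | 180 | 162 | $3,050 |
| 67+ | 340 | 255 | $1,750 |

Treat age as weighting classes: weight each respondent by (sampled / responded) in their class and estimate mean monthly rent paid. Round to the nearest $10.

$2,410

Class response rates: 18–24 24/120 = 20%, 25–33 136/340 = 40%, 34–57 66/120 = 55%, 58–66 162/180 = 90%, 67+ 255/340 = 75%.
Inverse-response-rate weighting restores each class to its sampled count, so class totals weight by n_sampled:
  18–24: 120 × 1800 = 216,000
  25–33: 340 × 2750 = 935,000
  34–57: 120 × 3000 = 360,000
  58–66: 180 × 3050 = 549,000
  67+: 340 × 1750 = 595,000
Adjusted estimate = 2,655,000 / 1,100 = 2413.64 → $2,410.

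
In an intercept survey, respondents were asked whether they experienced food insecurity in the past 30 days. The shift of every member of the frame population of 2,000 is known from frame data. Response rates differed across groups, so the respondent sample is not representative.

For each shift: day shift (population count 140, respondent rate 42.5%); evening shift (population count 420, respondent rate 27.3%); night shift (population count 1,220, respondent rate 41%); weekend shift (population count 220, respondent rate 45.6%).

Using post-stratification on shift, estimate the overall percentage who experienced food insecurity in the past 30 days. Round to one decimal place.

38.7%

Weight each group's respondent value by its population share:
  day shift: (140/2,000) × 42.5 = 2.975
  evening shift: (420/2,000) × 27.3 = 5.733
  night shift: (1,220/2,000) × 41 = 25.01
  weekend shift: (220/2,000) × 45.6 = 5.016
Post-stratified estimate = 38.734 → 38.7%.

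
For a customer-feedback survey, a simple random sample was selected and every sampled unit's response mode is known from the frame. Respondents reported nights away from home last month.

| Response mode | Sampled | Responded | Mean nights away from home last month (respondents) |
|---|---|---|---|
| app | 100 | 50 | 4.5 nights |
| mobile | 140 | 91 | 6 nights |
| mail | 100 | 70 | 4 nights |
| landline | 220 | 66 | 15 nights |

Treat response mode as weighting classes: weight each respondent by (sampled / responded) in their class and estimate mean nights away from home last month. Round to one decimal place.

8.9

Class response rates: app 50/100 = 50%, mobile 91/140 = 65%, mail 70/100 = 70%, landline 66/220 = 30%.
With weight = n_sampled/n_responded per class, the weighted class total is n_sampled:
  app: 100 × 4.5 = 450
  mobile: 140 × 6 = 840
  mail: 100 × 4 = 400
  landline: 220 × 15 = 3300
Adjusted estimate = 4990 / 560 = 8.91071 → 8.9.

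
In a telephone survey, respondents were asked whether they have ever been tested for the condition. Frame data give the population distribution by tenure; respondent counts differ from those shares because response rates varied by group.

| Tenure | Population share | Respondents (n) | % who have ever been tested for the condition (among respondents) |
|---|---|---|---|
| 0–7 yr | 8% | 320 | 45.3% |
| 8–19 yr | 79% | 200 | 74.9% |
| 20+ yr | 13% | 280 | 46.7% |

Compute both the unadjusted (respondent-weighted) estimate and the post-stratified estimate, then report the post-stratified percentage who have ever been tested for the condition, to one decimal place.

Naive respondent-only estimate (weights = respondent counts):
  (320/800)×45.3 + (200/800)×74.9 + (280/800)×46.7 = 53.19%
Post-stratifying to population shares instead:
  0.08×45.3 + 0.79×74.9 + 0.13×46.7 = 68.866%

68.9%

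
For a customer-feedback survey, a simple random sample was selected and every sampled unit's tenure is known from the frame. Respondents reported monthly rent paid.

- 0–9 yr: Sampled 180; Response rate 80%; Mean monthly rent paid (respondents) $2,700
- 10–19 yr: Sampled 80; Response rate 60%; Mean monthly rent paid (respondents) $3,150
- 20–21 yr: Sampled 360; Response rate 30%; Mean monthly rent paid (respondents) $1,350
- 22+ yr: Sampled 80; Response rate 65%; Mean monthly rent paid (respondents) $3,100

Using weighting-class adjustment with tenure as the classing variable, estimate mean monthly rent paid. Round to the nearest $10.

$2,100

Each respondent's weight = sampled/responded in their class; summing within a class gives n_sampled, so:
  0–9 yr: 180 × 2700 = 486,000
  10–19 yr: 80 × 3150 = 252,000
  20–21 yr: 360 × 1350 = 486,000
  22+ yr: 80 × 3100 = 248,000
Adjusted estimate = 1,472,000 / 700 = 2102.86 → $2,100.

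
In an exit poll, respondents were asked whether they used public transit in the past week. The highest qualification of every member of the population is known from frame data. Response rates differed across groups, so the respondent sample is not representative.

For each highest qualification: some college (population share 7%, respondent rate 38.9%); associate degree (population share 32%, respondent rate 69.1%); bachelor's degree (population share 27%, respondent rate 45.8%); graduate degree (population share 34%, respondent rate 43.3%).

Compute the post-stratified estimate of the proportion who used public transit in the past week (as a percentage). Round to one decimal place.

Weight each group's respondent value by its population share:
  some college: 0.07 × 38.9 = 2.723
  associate degree: 0.32 × 69.1 = 22.112
  bachelor's degree: 0.27 × 45.8 = 12.366
  graduate degree: 0.34 × 43.3 = 14.722
Post-stratified estimate = 51.923 → 51.9%.

51.9%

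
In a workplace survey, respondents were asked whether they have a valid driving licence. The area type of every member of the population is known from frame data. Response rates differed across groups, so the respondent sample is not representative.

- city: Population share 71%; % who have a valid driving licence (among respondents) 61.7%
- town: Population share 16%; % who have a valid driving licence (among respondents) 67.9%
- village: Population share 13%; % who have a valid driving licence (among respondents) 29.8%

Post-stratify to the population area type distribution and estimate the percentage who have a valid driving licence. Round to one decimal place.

Post-stratification weights by population share, not respondent share:
  city: 0.71 × 61.7 = 43.807
  town: 0.16 × 67.9 = 10.864
  village: 0.13 × 29.8 = 3.874
Post-stratified estimate = 58.545 → 58.5%.

58.5%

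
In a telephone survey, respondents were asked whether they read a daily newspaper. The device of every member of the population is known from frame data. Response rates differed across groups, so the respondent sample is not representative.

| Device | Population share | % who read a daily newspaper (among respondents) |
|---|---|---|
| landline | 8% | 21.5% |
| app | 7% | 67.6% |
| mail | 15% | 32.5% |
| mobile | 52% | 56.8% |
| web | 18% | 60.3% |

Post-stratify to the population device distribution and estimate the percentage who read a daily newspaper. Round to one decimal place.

51.7%

Reweight to the known device distribution:
  landline: 0.08 × 21.5 = 1.72
  app: 0.07 × 67.6 = 4.732
  mail: 0.15 × 32.5 = 4.875
  mobile: 0.52 × 56.8 = 29.536
  web: 0.18 × 60.3 = 10.854
Post-stratified estimate = 51.717 → 51.7%.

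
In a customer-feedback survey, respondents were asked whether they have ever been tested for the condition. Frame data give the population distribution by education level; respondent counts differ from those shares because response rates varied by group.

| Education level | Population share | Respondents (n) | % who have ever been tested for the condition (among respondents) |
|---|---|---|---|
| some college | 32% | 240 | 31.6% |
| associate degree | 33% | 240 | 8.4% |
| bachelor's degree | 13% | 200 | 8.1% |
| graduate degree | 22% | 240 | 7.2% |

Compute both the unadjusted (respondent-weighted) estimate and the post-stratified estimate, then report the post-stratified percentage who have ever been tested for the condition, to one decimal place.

Without adjustment, the pooled respondent share is:
  (240/920)×31.6 + (240/920)×8.4 + (200/920)×8.1 + (240/920)×7.2 = 14.0739%
Post-stratified estimate weights by population shares:
  0.32×31.6 + 0.33×8.4 + 0.13×8.1 + 0.22×7.2 = 15.521%

15.5%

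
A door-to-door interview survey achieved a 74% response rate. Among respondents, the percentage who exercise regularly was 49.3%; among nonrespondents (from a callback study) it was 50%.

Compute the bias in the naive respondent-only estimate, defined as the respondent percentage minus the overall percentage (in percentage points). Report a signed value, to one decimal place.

-0.2 percentage points

Nonresponse fraction = 1 − 0.74 = 0.26.
Bias = (nonresponse fraction) × (respondent percentage − nonrespondent percentage)
     = 0.26 × (49.3 − 50) = 0.26 × -0.7 = -0.182.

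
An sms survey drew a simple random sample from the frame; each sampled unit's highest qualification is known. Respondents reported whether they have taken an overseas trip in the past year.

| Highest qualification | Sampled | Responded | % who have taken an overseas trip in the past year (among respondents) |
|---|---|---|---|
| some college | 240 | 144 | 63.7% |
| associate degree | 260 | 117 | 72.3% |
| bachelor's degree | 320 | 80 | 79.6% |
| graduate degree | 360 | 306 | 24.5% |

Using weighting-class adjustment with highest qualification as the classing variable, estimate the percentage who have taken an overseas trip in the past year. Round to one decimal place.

57.9%

Response rates by class: some college 144/240 = 60%, associate degree 117/260 = 45%, bachelor's degree 80/320 = 25%, graduate degree 306/360 = 85%.
Inverse-response-rate weighting restores each class to its sampled count, so class totals weight by n_sampled:
  some college: 240 × 63.7 = 15,288
  associate degree: 260 × 72.3 = 18,798
  bachelor's degree: 320 × 79.6 = 25,472
  graduate degree: 360 × 24.5 = 8820
Adjusted estimate = 68,378 / 1,180 = 57.9475 → 57.9%.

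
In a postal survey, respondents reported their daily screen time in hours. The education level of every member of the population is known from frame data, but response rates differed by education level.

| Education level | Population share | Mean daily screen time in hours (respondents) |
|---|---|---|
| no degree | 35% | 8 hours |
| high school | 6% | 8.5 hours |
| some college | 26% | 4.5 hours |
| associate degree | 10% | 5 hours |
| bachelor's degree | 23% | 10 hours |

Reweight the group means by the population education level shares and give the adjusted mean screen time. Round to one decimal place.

Post-stratification weights by population share, not respondent share:
  no degree: 0.35 × 8 = 2.8
  high school: 0.06 × 8.5 = 0.51
  some college: 0.26 × 4.5 = 1.17
  associate degree: 0.1 × 5 = 0.5
  bachelor's degree: 0.23 × 10 = 2.3
Post-stratified estimate = 7.28 → 7.3.

7.3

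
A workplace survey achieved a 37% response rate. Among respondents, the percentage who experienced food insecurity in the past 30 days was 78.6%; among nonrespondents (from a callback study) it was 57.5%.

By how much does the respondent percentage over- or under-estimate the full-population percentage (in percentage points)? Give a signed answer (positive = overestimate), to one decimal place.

Nonresponse fraction = 1 − 0.37 = 0.63.
Bias = (nonresponse fraction) × (respondent percentage − nonrespondent percentage)
     = 0.63 × (78.6 − 57.5) = 0.63 × 21.1 = 13.293.

+13.3 percentage points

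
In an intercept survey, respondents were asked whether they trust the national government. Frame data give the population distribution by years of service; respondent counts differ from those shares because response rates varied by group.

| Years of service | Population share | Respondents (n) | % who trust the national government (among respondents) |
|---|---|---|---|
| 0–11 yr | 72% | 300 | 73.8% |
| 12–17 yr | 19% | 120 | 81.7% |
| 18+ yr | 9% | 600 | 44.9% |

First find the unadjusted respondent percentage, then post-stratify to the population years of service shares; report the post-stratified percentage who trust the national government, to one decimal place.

72.7%

Naive respondent-only estimate (weights = respondent counts):
  (300/1020)×73.8 + (120/1020)×81.7 + (600/1020)×44.9 = 57.7294%
Post-stratified estimate weights by population shares:
  0.72×73.8 + 0.19×81.7 + 0.09×44.9 = 72.7%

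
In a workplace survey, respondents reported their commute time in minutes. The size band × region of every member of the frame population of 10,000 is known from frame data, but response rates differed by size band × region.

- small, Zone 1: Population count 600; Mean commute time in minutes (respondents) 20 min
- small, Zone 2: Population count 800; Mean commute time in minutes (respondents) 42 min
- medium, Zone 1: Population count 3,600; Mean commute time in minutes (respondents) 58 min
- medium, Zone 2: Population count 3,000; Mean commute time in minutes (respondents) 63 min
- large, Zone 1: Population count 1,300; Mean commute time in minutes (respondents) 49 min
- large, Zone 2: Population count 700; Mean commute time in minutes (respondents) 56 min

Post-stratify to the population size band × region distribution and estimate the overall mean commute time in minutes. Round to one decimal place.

Post-stratification weights by population share, not respondent share:
  small, Zone 1: (600/10,000) × 20 = 1.2
  small, Zone 2: (800/10,000) × 42 = 3.36
  medium, Zone 1: (3,600/10,000) × 58 = 20.88
  medium, Zone 2: (3,000/10,000) × 63 = 18.9
  large, Zone 1: (1,300/10,000) × 49 = 6.37
  large, Zone 2: (700/10,000) × 56 = 3.92
Post-stratified estimate = 54.63 → 54.6.

54.6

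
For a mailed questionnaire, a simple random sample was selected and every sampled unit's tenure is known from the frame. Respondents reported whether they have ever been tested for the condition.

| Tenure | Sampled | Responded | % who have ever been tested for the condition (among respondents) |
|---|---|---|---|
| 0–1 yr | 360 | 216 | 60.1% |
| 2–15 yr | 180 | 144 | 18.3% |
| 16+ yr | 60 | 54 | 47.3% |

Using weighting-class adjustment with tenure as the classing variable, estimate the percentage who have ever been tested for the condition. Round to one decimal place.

Response rates by class: 0–1 yr 216/360 = 60%, 2–15 yr 144/180 = 80%, 16+ yr 54/60 = 90%.
Weighting each respondent by the inverse class response rate inflates each class back to its sampled size, so the class weight is n_sampled:
  0–1 yr: 360 × 60.1 = 21,636
  2–15 yr: 180 × 18.3 = 3294
  16+ yr: 60 × 47.3 = 2838
Adjusted estimate = 27,768 / 600 = 46.28 → 46.3%.

46.3%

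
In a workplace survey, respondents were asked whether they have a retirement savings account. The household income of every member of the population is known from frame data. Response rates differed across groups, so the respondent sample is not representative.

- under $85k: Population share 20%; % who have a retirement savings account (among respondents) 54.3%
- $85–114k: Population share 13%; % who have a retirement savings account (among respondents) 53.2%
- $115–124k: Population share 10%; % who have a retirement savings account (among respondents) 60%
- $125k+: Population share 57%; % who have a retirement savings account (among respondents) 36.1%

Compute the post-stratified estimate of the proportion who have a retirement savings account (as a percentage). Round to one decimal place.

Weight each group's respondent value by its population share:
  under $85k: 0.2 × 54.3 = 10.86
  $85–114k: 0.13 × 53.2 = 6.916
  $115–124k: 0.1 × 60 = 6
  $125k+: 0.57 × 36.1 = 20.577
Post-stratified estimate = 44.353 → 44.4%.

44.4%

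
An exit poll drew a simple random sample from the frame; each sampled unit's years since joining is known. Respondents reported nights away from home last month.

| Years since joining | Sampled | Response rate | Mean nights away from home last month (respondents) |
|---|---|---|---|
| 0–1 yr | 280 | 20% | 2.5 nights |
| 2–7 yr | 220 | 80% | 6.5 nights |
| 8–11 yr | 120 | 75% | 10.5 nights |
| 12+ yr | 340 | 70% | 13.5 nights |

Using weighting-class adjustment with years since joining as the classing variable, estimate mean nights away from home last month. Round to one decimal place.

Inverse-response-rate weighting restores each class to its sampled count, so class totals weight by n_sampled:
  0–1 yr: 280 × 2.5 = 700
  2–7 yr: 220 × 6.5 = 1430
  8–11 yr: 120 × 10.5 = 1260
  12+ yr: 340 × 13.5 = 4590
Adjusted estimate = 7980 / 960 = 8.3125 → 8.3.

8.3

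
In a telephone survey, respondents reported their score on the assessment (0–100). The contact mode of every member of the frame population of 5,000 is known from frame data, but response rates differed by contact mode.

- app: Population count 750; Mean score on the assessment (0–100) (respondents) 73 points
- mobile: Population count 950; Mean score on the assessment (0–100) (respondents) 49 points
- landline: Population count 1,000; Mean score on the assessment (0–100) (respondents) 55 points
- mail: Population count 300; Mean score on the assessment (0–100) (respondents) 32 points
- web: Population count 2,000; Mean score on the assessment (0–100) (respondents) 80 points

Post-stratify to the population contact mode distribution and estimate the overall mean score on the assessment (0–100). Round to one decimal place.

Post-stratification weights by population share, not respondent share:
  app: (750/5,000) × 73 = 10.95
  mobile: (950/5,000) × 49 = 9.31
  landline: (1,000/5,000) × 55 = 11
  mail: (300/5,000) × 32 = 1.92
  web: (2,000/5,000) × 80 = 32
Post-stratified estimate = 65.18 → 65.2.

65.2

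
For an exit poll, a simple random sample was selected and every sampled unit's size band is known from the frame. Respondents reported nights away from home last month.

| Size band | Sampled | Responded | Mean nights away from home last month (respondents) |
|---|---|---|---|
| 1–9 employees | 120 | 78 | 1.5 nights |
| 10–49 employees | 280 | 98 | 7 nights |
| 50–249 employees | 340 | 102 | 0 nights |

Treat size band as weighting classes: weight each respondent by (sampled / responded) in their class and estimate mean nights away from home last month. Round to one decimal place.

Response rates by class: 1–9 employees 78/120 = 65%, 10–49 employees 98/280 = 35%, 50–249 employees 102/340 = 30%.
Each respondent's weight = sampled/responded in their class; summing within a class gives n_sampled, so:
  1–9 employees: 120 × 1.5 = 180
  10–49 employees: 280 × 7 = 1960
  50–249 employees: 340 × 0 = 0
Adjusted estimate = 2140 / 740 = 2.89189 → 2.9.

2.9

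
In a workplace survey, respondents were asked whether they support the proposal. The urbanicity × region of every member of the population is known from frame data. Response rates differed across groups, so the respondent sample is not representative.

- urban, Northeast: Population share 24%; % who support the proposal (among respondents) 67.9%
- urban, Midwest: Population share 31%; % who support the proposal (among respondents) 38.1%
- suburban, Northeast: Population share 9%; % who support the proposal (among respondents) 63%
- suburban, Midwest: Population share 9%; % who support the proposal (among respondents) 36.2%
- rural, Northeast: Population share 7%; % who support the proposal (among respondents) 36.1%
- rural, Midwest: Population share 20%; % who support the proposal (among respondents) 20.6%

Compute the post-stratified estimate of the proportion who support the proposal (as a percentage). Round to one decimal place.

43.7%

Weight each group's respondent value by its population share:
  urban, Northeast: 0.24 × 67.9 = 16.296
  urban, Midwest: 0.31 × 38.1 = 11.811
  suburban, Northeast: 0.09 × 63 = 5.67
  suburban, Midwest: 0.09 × 36.2 = 3.258
  rural, Northeast: 0.07 × 36.1 = 2.527
  rural, Midwest: 0.2 × 20.6 = 4.12
Post-stratified estimate = 43.682 → 43.7%.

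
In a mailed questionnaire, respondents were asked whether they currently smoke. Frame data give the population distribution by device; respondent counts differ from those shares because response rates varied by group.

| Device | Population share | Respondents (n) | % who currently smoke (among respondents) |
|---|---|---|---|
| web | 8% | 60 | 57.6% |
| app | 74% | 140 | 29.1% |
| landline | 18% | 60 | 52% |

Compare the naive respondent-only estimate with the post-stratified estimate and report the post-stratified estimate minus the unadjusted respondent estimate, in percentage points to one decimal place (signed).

-5.5 percentage points

Naive respondent-only estimate (weights = respondent counts):
  (60/260)×57.6 + (140/260)×29.1 + (60/260)×52 = 40.9615%
Post-stratifying to population shares instead:
  0.08×57.6 + 0.74×29.1 + 0.18×52 = 35.502%
Difference = 35.502 − 40.9615 = -5.4595 pp.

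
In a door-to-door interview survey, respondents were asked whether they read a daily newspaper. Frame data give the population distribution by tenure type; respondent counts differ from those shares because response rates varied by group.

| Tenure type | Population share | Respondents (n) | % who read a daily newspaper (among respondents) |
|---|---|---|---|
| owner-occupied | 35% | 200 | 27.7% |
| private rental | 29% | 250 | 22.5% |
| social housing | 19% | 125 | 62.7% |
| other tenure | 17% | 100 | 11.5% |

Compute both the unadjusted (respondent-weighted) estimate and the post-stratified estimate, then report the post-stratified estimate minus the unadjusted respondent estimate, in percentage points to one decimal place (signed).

+0.2 percentage points

Naive respondent-only estimate (weights = respondent counts):
  (200/675)×27.7 + (250/675)×22.5 + (125/675)×62.7 + (100/675)×11.5 = 29.8556%
Post-stratified estimate weights by population shares:
  0.35×27.7 + 0.29×22.5 + 0.19×62.7 + 0.17×11.5 = 30.088%
Difference = 30.088 − 29.8556 = 0.2324 pp.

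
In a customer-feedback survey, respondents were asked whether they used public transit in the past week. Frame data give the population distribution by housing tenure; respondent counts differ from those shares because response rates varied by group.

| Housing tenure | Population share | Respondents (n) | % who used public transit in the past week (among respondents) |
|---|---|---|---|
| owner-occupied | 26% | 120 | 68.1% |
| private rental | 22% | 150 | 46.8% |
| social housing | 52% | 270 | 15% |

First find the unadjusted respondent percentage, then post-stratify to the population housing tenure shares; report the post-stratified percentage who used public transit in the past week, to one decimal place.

35.8%

Unadjusted (pooled respondent) estimate weights by respondent counts:
  (120/540)×68.1 + (150/540)×46.8 + (270/540)×15 = 35.6333%
Post-stratifying to population shares instead:
  0.26×68.1 + 0.22×46.8 + 0.52×15 = 35.802%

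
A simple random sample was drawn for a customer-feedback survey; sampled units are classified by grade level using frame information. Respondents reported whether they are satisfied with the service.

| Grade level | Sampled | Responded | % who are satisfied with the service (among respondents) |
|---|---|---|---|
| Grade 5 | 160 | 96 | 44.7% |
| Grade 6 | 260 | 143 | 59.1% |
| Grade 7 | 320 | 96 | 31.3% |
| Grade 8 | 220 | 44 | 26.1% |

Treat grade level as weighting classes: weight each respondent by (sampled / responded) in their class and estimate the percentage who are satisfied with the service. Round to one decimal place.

39.9%

Class response rates: Grade 5 96/160 = 60%, Grade 6 143/260 = 55%, Grade 7 96/320 = 30%, Grade 8 44/220 = 20%.
Weighting each respondent by the inverse class response rate inflates each class back to its sampled size, so the class weight is n_sampled:
  Grade 5: 160 × 44.7 = 7152
  Grade 6: 260 × 59.1 = 15,366
  Grade 7: 320 × 31.3 = 10,016
  Grade 8: 220 × 26.1 = 5742
Adjusted estimate = 38,276 / 960 = 39.8708 → 39.9%.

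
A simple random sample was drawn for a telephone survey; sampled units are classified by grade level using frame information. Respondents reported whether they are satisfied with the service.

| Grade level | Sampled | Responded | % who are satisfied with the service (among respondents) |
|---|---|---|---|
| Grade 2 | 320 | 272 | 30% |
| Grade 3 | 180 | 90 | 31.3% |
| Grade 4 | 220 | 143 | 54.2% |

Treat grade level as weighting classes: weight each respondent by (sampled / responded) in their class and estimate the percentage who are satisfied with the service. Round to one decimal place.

Class response rates: Grade 2 272/320 = 85%, Grade 3 90/180 = 50%, Grade 4 143/220 = 65%.
Inverse-response-rate weighting restores each class to its sampled count, so class totals weight by n_sampled:
  Grade 2: 320 × 30 = 9600
  Grade 3: 180 × 31.3 = 5634
  Grade 4: 220 × 54.2 = 11,924
Adjusted estimate = 27,158 / 720 = 37.7194 → 37.7%.

37.7%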